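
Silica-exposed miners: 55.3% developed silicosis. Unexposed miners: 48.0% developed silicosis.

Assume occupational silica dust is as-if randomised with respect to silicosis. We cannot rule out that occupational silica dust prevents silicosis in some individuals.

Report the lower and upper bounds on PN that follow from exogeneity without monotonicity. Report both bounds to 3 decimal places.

p₁ = 0.553, p₀ = 0.48.
Under exogeneity alone the bounds on PN are max{0,(p₁−p₀)/p₁} ≤ PN ≤ min{1,(1−p₀)/p₁}.
  lower = (p₁ − p₀)/p₁ = 0.073 / 0.553 ≈ 0.1320
  upper = min{1, (1 − p₀)/p₁} = 0.52 / 0.553 ≈ 0.9403

0.132 ≤ PN ≤ 0.940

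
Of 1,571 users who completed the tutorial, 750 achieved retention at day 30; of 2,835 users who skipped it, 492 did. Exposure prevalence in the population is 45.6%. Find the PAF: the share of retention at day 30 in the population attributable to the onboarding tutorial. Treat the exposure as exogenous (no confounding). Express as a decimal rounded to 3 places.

p₁ = P(outcome | exposed) = 750/1571 = 0.4774
p₀ = P(outcome | unexposed) = 492/2835 = 0.17354
Overall risk P(Y=1) = π·p₁ + (1−π)·p₀ = 0.456×0.4774 + 0.544×0.17354 = 0.3121.
Under exogeneity, PAF = [P(Y=1) − p₀] / P(Y=1).
PAF = (0.3121 − 0.17354) / 0.3121 ≈ 0.4440

PAF ≈ 0.444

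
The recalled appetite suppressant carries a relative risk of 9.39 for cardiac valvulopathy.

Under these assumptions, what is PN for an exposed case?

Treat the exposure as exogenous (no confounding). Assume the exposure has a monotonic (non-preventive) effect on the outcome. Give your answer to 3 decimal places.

PN ≈ 0.894

Under exogeneity and monotonicity, PN = (RR − 1) / RR = 1 − 1/RR.
PN = (9.39 − 1) / 9.39 = 8.39 / 9.39 ≈ 0.8935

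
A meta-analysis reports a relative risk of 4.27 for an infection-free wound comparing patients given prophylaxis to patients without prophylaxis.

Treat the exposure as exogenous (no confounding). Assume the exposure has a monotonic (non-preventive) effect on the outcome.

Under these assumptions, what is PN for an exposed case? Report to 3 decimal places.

PN ≈ 0.766

Under exogeneity and monotonicity, PN = (RR − 1) / RR = 1 − 1/RR.
PN = (4.27 − 1) / 4.27 = 3.27 / 4.27 ≈ 0.7658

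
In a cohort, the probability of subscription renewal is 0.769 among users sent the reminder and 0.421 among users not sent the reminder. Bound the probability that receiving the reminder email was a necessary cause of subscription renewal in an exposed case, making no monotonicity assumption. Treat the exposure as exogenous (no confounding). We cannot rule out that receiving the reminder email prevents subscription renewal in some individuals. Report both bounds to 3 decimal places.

Let p₁ = 0.769, p₀ = 0.421.
Under exogeneity alone the bounds on PN are max{0,(p₁−p₀)/p₁} ≤ PN ≤ min{1,(1−p₀)/p₁}.
  lower = (p₁ − p₀)/p₁ = 0.348 / 0.769 ≈ 0.4525
  upper = min{1, (1 − p₀)/p₁} = 0.579 / 0.769 ≈ 0.7529

0.453 ≤ PN ≤ 0.753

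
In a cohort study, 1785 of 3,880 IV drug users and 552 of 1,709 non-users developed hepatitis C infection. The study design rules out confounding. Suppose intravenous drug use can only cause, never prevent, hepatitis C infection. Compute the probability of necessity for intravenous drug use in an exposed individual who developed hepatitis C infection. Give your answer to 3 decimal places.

PN ≈ 0.298

p₁ = P(outcome | exposed) = 1785/3880 = 0.46005
p₀ = P(outcome | unexposed) = 552/1709 = 0.323
Under exogeneity and monotonicity, PN = (p₁ − p₀) / p₁.
PN = (0.46005 − 0.323) / 0.46005 = 0.13706 / 0.46005 ≈ 0.2979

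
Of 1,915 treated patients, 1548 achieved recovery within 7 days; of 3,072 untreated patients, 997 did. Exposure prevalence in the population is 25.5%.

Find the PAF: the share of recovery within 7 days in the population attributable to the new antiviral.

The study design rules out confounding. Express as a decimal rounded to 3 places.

p₁ = P(outcome | exposed) = 1548/1915 = 0.80836
p₀ = P(outcome | unexposed) = 997/3072 = 0.32454
Overall risk P(Y=1) = π·p₁ + (1−π)·p₀ = 0.255×0.80836 + 0.745×0.32454 = 0.44792.
Under exogeneity, PAF = [P(Y=1) − p₀] / P(Y=1).
PAF = (0.44792 − 0.32454) / 0.44792 ≈ 0.2754

PAF ≈ 0.275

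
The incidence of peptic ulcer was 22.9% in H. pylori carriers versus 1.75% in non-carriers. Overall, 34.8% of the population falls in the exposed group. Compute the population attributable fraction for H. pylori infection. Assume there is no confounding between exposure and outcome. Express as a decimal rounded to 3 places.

p₁ = 0.229, p₀ = 0.0175.
Overall risk P(Y=1) = π·p₁ + (1−π)·p₀ = 0.348×0.229 + 0.652×0.0175 = 0.091102.
Under exogeneity, PAF = [P(Y=1) − p₀] / P(Y=1).
PAF = (0.091102 − 0.0175) / 0.091102 ≈ 0.8079

PAF ≈ 0.808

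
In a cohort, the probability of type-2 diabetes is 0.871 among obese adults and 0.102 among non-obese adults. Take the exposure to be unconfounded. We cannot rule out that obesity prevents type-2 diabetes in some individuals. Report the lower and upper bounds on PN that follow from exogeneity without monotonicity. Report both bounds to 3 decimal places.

0.883 ≤ PN ≤ 1.000

Let p₁ = 0.871, p₀ = 0.102.
Under exogeneity alone the bounds on PN are max{0,(p₁−p₀)/p₁} ≤ PN ≤ min{1,(1−p₀)/p₁}.
  lower = (p₁ − p₀)/p₁ = 0.769 / 0.871 ≈ 0.8829
  upper = min{1, (1 − p₀)/p₁} = 0.898 / 0.871 ≈ 1.0310 → capped at 1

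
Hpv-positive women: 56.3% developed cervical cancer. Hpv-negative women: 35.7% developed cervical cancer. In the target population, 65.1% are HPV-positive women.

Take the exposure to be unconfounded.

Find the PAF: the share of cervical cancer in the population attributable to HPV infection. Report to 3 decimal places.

p₁ = 0.563, p₀ = 0.357.
Overall risk P(Y=1) = π·p₁ + (1−π)·p₀ = 0.651×0.563 + 0.349×0.357 = 0.49111.
Under exogeneity, PAF = [P(Y=1) − p₀] / P(Y=1).
PAF = (0.49111 − 0.357) / 0.49111 ≈ 0.2731

PAF ≈ 0.273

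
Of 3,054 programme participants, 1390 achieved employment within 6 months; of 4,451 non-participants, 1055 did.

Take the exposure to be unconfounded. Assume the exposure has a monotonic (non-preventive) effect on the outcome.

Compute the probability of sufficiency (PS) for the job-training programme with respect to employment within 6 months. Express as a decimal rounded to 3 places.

p₁ = P(outcome | exposed) = 1390/3054 = 0.45514
p₀ = P(outcome | unexposed) = 1055/4451 = 0.23703
Under exogeneity and monotonicity, PS = (p₁ − p₀) / (1 − p₀).
PS = (0.45514 − 0.23703) / (1 − 0.23703) = 0.21812 / 0.76297 ≈ 0.2859

PS ≈ 0.286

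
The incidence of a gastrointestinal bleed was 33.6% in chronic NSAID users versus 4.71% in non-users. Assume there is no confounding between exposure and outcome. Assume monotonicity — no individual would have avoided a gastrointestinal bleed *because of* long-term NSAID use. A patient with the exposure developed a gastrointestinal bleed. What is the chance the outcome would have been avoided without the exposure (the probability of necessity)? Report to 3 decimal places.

PN ≈ 0.860

p₁ = 0.336, p₀ = 0.0471.
Under exogeneity and monotonicity, PN = (p₁ − p₀) / p₁.
PN = (0.336 − 0.0471) / 0.336 = 0.2889 / 0.336 ≈ 0.8598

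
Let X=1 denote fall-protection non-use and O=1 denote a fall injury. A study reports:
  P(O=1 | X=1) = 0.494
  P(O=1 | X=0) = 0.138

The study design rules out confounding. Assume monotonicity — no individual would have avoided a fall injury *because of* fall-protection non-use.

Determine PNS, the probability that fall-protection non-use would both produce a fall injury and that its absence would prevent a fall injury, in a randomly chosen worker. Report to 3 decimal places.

Let p₁ = 0.494, p₀ = 0.138.
Under exogeneity and monotonicity, PNS = p₁ − p₀.
PNS = 0.494 − 0.138 = 0.356

PNS ≈ 0.356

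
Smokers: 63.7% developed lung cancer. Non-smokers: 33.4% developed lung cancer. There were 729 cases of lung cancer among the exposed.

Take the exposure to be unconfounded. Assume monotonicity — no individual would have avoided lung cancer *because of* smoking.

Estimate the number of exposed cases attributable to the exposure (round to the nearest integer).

about 347 cases

p₁ = 0.637, p₀ = 0.334.
PN = (p₁ − p₀)/p₁ = (0.637 − 0.334) / 0.637 ≈ 0.47567.
Attributable cases ≈ PN × (exposed cases) = 0.47567 × 729 ≈ 346.76.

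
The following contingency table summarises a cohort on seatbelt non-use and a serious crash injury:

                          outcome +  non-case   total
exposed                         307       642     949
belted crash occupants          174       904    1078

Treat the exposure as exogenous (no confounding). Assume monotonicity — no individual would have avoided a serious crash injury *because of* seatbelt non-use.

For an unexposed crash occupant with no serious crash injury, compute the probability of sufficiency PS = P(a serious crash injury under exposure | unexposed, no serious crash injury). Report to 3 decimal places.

PS ≈ 0.193

p₁ = P(outcome | exposed) = 307/949 = 0.3235
p₀ = P(outcome | unexposed) = 174/1078 = 0.16141
Under exogeneity and monotonicity, PS = (p₁ − p₀)/(1 − p₀).
PS = (0.3235 − 0.16141) / 0.83859 ≈ 0.1933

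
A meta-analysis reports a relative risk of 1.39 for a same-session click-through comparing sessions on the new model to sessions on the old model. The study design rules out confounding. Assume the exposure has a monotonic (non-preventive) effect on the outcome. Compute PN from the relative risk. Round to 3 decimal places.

PN ≈ 0.281

Under exogeneity and monotonicity, PN = (RR − 1) / RR = 1 − 1/RR.
PN = (1.39 − 1) / 1.39 = 0.39 / 1.39 ≈ 0.2806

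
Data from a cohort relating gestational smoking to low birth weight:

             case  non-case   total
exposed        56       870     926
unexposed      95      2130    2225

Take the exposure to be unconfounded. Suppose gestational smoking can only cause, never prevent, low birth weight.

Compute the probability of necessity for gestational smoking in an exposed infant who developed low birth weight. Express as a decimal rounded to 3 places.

PN ≈ 0.294

p₁ = P(outcome | exposed) = 56/926 = 0.060475
p₀ = P(outcome | unexposed) = 95/2225 = 0.042697
Under exogeneity and monotonicity, PN = (p₁ − p₀)/p₁.
PN = (0.060475 − 0.042697) / 0.060475 ≈ 0.2940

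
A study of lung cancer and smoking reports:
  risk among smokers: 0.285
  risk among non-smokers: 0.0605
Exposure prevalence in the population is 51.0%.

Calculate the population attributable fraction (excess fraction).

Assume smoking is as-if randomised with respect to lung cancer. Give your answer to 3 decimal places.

Let p₁ = 0.285, p₀ = 0.0605.
Overall risk P(Y=1) = π·p₁ + (1−π)·p₀ = 0.51×0.285 + 0.49×0.0605 = 0.17499.
Under exogeneity, PAF = [P(Y=1) − p₀] / P(Y=1).
PAF = (0.17499 − 0.0605) / 0.17499 ≈ 0.6543

PAF ≈ 0.654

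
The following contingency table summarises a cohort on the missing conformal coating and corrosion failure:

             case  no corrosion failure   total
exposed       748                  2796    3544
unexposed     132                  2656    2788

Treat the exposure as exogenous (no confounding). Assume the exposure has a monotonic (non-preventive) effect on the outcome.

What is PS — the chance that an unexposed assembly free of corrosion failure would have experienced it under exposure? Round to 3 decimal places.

p₁ = P(outcome | exposed) = 748/3544 = 0.21106
p₀ = P(outcome | unexposed) = 132/2788 = 0.047346
Under exogeneity and monotonicity, PS = (p₁ − p₀) / (1 − p₀).
PS = (0.21106 − 0.047346) / (1 − 0.047346) = 0.16372 / 0.95265 ≈ 0.1719

PS ≈ 0.172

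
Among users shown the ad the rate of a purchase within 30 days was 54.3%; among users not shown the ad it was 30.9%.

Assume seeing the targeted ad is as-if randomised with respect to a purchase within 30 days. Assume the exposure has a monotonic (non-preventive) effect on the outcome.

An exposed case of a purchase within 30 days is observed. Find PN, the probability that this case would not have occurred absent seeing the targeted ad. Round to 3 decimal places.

p₁ = 0.543, p₀ = 0.309.
Under exogeneity and monotonicity, PN = (p₁ − p₀) / p₁.
PN = (0.543 − 0.309) / 0.543 = 0.234 / 0.543 ≈ 0.4309

PN ≈ 0.431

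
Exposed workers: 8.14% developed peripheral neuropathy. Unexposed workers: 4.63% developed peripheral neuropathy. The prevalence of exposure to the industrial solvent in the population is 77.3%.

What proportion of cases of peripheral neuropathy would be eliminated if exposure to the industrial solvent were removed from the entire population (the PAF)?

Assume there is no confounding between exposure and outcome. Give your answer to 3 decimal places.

PAF ≈ 0.369

p₁ = 0.0814, p₀ = 0.0463.
Overall risk P(Y=1) = π·p₁ + (1−π)·p₀ = 0.773×0.0814 + 0.227×0.0463 = 0.073432.
Under exogeneity, PAF = [P(Y=1) − p₀] / P(Y=1).
PAF = (0.073432 − 0.0463) / 0.073432 ≈ 0.3695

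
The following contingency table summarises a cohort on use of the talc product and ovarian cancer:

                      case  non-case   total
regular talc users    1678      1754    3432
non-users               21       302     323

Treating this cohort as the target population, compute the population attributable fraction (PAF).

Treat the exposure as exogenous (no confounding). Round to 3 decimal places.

p₁ = P(outcome | exposed) = 1678/3432 = 0.48893
p₀ = P(outcome | unexposed) = 21/323 = 0.065015
Exposure prevalence π = 3432/3755 = 0.91398; overall risk P(Y=1) = 0.45246.
Under exogeneity, PAF = [P(Y=1) − p₀]/P(Y=1).
PAF = (0.45246 − 0.065015) / 0.45246 ≈ 0.8563

PAF ≈ 0.856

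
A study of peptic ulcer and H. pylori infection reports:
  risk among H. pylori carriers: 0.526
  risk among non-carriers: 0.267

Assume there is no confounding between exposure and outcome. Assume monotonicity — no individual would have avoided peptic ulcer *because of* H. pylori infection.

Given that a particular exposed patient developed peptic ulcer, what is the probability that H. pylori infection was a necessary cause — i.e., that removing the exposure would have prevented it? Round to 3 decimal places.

PN ≈ 0.492

Let p₁ = 0.526, p₀ = 0.267.
Under exogeneity and monotonicity, PN = (p₁ − p₀) / p₁.
PN = (0.526 − 0.267) / 0.526 = 0.259 / 0.526 ≈ 0.4924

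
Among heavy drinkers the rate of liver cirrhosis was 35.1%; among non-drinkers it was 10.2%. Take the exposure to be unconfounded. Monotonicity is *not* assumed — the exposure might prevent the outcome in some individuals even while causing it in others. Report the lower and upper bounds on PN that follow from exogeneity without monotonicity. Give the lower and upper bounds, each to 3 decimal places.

0.709 ≤ PN ≤ 1.000

p₁ = 0.351, p₀ = 0.102.
Under exogeneity alone the bounds on PN are max{0,(p₁−p₀)/p₁} ≤ PN ≤ min{1,(1−p₀)/p₁}.
  lower = (p₁ − p₀)/p₁ = 0.249 / 0.351 ≈ 0.7094
  upper = min{1, (1 − p₀)/p₁} = 0.898 / 0.351 ≈ 2.5584 → capped at 1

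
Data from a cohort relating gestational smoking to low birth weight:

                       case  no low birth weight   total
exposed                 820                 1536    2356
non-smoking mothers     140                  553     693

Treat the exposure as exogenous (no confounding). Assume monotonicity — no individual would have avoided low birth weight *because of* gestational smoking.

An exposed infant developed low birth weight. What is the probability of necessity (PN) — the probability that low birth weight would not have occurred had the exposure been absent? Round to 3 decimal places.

p₁ = P(outcome | exposed) = 820/2356 = 0.34805
p₀ = P(outcome | unexposed) = 140/693 = 0.20202
Under exogeneity and monotonicity, PN = (p₁ − p₀) / p₁.
PN = (0.34805 − 0.20202) / 0.34805 = 0.14603 / 0.34805 ≈ 0.4196

PN ≈ 0.420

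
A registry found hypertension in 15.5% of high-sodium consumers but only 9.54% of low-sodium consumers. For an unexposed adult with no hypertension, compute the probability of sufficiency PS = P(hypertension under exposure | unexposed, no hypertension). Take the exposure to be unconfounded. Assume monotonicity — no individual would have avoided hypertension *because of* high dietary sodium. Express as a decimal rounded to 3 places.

PS ≈ 0.066

p₁ = 0.155, p₀ = 0.0954.
Under exogeneity and monotonicity, PS = (p₁ − p₀) / (1 − p₀).
PS = (0.155 − 0.0954) / (1 − 0.0954) = 0.0596 / 0.9046 ≈ 0.0659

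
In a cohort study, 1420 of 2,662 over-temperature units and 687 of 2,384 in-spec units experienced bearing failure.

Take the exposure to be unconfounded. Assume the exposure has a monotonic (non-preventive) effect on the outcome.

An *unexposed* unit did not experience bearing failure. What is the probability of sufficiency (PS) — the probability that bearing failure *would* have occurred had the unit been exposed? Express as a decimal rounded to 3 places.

PS ≈ 0.345

p₁ = P(outcome | exposed) = 1420/2662 = 0.53343
p₀ = P(outcome | unexposed) = 687/2384 = 0.28817
Under exogeneity and monotonicity, PS = (p₁ − p₀) / (1 − p₀).
PS = (0.53343 − 0.28817) / (1 − 0.28817) = 0.24526 / 0.71183 ≈ 0.3446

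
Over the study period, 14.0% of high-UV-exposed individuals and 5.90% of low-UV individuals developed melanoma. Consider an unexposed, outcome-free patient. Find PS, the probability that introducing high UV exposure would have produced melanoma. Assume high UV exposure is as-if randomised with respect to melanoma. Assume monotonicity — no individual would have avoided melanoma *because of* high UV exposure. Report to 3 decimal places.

p₁ = 0.14, p₀ = 0.059.
Under exogeneity and monotonicity, PS = (p₁ − p₀) / (1 − p₀).
PS = (0.14 − 0.059) / (1 − 0.059) = 0.081 / 0.941 ≈ 0.0861

PS ≈ 0.086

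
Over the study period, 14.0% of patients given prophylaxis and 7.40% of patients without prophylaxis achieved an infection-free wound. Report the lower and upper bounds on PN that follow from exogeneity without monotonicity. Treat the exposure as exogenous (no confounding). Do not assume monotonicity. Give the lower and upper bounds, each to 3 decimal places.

0.471 ≤ PN ≤ 1.000

p₁ = 0.14, p₀ = 0.074.
Under exogeneity alone the bounds on PN are max{0,(p₁−p₀)/p₁} ≤ PN ≤ min{1,(1−p₀)/p₁}.
  lower = (p₁ − p₀)/p₁ = 0.066 / 0.14 ≈ 0.4714
  upper = min{1, (1 − p₀)/p₁} = 0.926 / 0.14 ≈ 6.6143 → capped at 1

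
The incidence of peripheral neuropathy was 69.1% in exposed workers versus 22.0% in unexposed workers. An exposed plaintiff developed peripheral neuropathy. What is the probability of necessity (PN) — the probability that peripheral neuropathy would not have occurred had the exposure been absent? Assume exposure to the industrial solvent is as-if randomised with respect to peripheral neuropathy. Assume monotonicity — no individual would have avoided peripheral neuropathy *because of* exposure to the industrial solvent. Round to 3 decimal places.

PN ≈ 0.682

p₁ = 0.691, p₀ = 0.22.
Under exogeneity and monotonicity, PN = (p₁ − p₀) / p₁.
PN = (0.691 − 0.22) / 0.691 = 0.471 / 0.691 ≈ 0.6816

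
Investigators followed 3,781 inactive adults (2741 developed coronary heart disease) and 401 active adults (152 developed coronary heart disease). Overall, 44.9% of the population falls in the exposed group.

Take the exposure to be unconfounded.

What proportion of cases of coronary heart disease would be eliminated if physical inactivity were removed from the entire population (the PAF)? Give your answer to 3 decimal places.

p₁ = P(outcome | exposed) = 2741/3781 = 0.72494
p₀ = P(outcome | unexposed) = 152/401 = 0.37905
Overall risk P(Y=1) = π·p₁ + (1−π)·p₀ = 0.449×0.72494 + 0.551×0.37905 = 0.53436.
Under exogeneity, PAF = [P(Y=1) − p₀] / P(Y=1).
PAF = (0.53436 − 0.37905) / 0.53436 ≈ 0.2906

PAF ≈ 0.291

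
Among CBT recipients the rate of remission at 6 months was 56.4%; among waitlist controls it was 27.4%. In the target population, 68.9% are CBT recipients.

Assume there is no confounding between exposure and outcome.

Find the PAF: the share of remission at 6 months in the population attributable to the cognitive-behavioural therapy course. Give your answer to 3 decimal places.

p₁ = 0.564, p₀ = 0.274.
Overall risk P(Y=1) = π·p₁ + (1−π)·p₀ = 0.689×0.564 + 0.311×0.274 = 0.47381.
Under exogeneity, PAF = [P(Y=1) − p₀] / P(Y=1).
PAF = (0.47381 − 0.274) / 0.47381 ≈ 0.4217

PAF ≈ 0.422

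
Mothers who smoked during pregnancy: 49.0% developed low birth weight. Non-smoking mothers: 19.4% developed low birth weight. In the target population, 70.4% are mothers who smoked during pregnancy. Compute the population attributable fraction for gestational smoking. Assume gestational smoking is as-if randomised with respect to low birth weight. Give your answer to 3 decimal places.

p₁ = 0.49, p₀ = 0.194.
Overall risk P(Y=1) = π·p₁ + (1−π)·p₀ = 0.704×0.49 + 0.296×0.194 = 0.40238.
Under exogeneity, PAF = [P(Y=1) − p₀] / P(Y=1).
PAF = (0.40238 − 0.194) / 0.40238 ≈ 0.5179

PAF ≈ 0.518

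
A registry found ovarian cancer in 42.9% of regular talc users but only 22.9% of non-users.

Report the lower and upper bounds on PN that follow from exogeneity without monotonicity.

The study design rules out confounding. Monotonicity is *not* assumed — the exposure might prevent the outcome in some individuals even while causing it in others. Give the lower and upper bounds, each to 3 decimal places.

0.466 ≤ PN ≤ 1.000

p₁ = 0.429, p₀ = 0.229.
Under exogeneity alone the bounds on PN are max{0,(p₁−p₀)/p₁} ≤ PN ≤ min{1,(1−p₀)/p₁}.
  lower = (p₁ − p₀)/p₁ = 0.2 / 0.429 ≈ 0.4662
  upper = min{1, (1 − p₀)/p₁} = 0.771 / 0.429 ≈ 1.7972 → capped at 1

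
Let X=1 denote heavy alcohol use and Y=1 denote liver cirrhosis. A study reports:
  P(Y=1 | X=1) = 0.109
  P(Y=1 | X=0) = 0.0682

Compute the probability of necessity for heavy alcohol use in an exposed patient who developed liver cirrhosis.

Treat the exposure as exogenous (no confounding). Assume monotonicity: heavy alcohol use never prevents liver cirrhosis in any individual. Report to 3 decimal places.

Let p₁ = 0.109, p₀ = 0.0682.
Under exogeneity and monotonicity, PN = (p₁ − p₀) / p₁.
PN = (0.109 − 0.0682) / 0.109 = 0.0408 / 0.109 ≈ 0.3743

PN ≈ 0.374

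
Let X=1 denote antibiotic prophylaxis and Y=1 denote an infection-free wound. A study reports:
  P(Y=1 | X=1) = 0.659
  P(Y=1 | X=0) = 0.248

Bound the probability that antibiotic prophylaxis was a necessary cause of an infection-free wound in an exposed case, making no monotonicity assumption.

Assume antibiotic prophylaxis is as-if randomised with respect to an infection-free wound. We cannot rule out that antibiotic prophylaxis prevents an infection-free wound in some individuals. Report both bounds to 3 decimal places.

Let p₁ = 0.659, p₀ = 0.248.
Under exogeneity alone the bounds on PN are max{0,(p₁−p₀)/p₁} ≤ PN ≤ min{1,(1−p₀)/p₁}.
  lower = (p₁ − p₀)/p₁ = 0.411 / 0.659 ≈ 0.6237
  upper = min{1, (1 − p₀)/p₁} = 0.752 / 0.659 ≈ 1.1411 → capped at 1

0.624 ≤ PN ≤ 1.000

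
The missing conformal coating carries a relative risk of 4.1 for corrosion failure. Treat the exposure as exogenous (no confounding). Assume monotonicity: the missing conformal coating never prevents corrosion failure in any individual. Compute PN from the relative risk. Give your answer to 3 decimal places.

Under exogeneity and monotonicity, PN = (RR − 1) / RR = 1 − 1/RR.
PN = (4.1 − 1) / 4.1 = 3.1 / 4.1 ≈ 0.7561

PN ≈ 0.756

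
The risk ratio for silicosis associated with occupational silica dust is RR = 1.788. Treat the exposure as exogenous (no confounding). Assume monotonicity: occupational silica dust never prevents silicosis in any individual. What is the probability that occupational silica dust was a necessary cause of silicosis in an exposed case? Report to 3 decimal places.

PN ≈ 0.441

Under exogeneity and monotonicity, PN = (RR − 1) / RR = 1 − 1/RR.
PN = (1.788 − 1) / 1.788 = 0.788 / 1.788 ≈ 0.4407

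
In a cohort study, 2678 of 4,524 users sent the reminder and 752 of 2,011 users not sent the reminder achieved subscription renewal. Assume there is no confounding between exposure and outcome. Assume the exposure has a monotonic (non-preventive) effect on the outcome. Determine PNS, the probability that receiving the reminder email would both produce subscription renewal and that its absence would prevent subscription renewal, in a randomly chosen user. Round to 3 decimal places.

p₁ = P(outcome | exposed) = 2678/4524 = 0.59195
p₀ = P(outcome | unexposed) = 752/2011 = 0.37394
Under exogeneity and monotonicity, PNS = p₁ − p₀.
PNS = 0.59195 − 0.37394 = 0.21801

PNS ≈ 0.218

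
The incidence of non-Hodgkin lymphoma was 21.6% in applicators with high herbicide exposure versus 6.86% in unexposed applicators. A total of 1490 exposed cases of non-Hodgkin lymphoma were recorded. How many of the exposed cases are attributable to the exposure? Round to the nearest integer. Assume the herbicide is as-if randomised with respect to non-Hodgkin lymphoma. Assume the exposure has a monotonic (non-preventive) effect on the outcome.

about 1017 cases

p₁ = 0.216, p₀ = 0.0686.
PN = (p₁ − p₀)/p₁ = (0.216 − 0.0686) / 0.216 ≈ 0.68241.
Attributable cases ≈ PN × (exposed cases) = 0.68241 × 1490 ≈ 1016.79.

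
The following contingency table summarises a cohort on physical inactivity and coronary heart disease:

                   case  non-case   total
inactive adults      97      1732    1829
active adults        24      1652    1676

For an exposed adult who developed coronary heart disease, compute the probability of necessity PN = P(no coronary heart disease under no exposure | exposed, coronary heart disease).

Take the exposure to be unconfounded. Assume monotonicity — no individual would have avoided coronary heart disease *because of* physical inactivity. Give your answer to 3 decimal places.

p₁ = P(outcome | exposed) = 97/1829 = 0.053034
p₀ = P(outcome | unexposed) = 24/1676 = 0.01432
Under exogeneity and monotonicity, PN = (p₁ − p₀) / p₁.
PN = (0.053034 − 0.01432) / 0.053034 = 0.038715 / 0.053034 ≈ 0.7300

PN ≈ 0.730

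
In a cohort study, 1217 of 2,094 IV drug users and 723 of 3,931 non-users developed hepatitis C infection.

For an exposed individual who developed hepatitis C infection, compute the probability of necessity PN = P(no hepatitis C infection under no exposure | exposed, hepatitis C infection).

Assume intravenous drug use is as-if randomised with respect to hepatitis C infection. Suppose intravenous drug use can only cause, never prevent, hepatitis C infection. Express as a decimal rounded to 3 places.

PN ≈ 0.684

p₁ = P(outcome | exposed) = 1217/2094 = 0.58118
p₀ = P(outcome | unexposed) = 723/3931 = 0.18392
Under exogeneity and monotonicity, PN = (p₁ − p₀) / p₁.
PN = (0.58118 − 0.18392) / 0.58118 = 0.39726 / 0.58118 ≈ 0.6835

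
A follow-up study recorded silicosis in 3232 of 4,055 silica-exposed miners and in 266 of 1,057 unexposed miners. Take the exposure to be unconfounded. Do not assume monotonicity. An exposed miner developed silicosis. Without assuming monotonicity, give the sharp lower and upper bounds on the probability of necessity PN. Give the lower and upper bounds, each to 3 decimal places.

0.684 ≤ PN ≤ 0.939

p₁ = P(outcome | exposed) = 3232/4055 = 0.79704
p₀ = P(outcome | unexposed) = 266/1057 = 0.25166
Under exogeneity alone the bounds on PN are max{0,(p₁−p₀)/p₁} ≤ PN ≤ min{1,(1−p₀)/p₁}.
  lower = (p₁ − p₀)/p₁ = 0.54539 / 0.79704 ≈ 0.6843
  upper = min{1, (1 − p₀)/p₁} = 0.74834 / 0.79704 ≈ 0.9389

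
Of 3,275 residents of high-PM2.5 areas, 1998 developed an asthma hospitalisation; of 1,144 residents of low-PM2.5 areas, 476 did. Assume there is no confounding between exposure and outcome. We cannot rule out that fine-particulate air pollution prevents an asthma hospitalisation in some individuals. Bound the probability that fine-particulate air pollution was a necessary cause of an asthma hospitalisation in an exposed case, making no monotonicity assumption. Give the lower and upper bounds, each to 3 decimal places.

0.318 ≤ PN ≤ 0.957

p₁ = P(outcome | exposed) = 1998/3275 = 0.61008
p₀ = P(outcome | unexposed) = 476/1144 = 0.41608
Under exogeneity alone the bounds on PN are max{0,(p₁−p₀)/p₁} ≤ PN ≤ min{1,(1−p₀)/p₁}.
  lower = (p₁ − p₀)/p₁ = 0.19399 / 0.61008 ≈ 0.3180
  upper = min{1, (1 − p₀)/p₁} = 0.58392 / 0.61008 ≈ 0.9571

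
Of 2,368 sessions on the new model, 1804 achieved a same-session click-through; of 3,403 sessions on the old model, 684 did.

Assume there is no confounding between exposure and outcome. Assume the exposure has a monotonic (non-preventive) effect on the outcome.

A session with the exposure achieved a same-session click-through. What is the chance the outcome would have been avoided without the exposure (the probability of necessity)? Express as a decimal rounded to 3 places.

p₁ = P(outcome | exposed) = 1804/2368 = 0.76182
p₀ = P(outcome | unexposed) = 684/3403 = 0.201
Under exogeneity and monotonicity, PN = (p₁ − p₀) / p₁.
PN = (0.76182 − 0.201) / 0.76182 = 0.56083 / 0.76182 ≈ 0.7362

PN ≈ 0.736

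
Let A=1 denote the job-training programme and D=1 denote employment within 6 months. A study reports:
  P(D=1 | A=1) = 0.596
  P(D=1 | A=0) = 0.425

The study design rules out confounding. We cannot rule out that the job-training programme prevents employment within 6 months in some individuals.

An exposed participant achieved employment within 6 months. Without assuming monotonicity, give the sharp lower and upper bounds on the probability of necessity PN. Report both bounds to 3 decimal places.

Let p₁ = 0.596, p₀ = 0.425.
Under exogeneity alone the bounds on PN are max{0,(p₁−p₀)/p₁} ≤ PN ≤ min{1,(1−p₀)/p₁}.
  lower = (p₁ − p₀)/p₁ = 0.171 / 0.596 ≈ 0.2869
  upper = min{1, (1 − p₀)/p₁} = 0.575 / 0.596 ≈ 0.9648

0.287 ≤ PN ≤ 0.965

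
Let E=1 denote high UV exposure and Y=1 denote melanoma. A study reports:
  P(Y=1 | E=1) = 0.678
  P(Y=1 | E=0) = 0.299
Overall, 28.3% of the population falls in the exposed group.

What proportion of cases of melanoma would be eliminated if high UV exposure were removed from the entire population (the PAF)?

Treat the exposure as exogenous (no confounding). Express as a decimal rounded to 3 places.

Let p₁ = 0.678, p₀ = 0.299.
Overall risk P(Y=1) = π·p₁ + (1−π)·p₀ = 0.283×0.678 + 0.717×0.299 = 0.40626.
Under exogeneity, PAF = [P(Y=1) − p₀] / P(Y=1).
PAF = (0.40626 − 0.299) / 0.40626 ≈ 0.2640

PAF ≈ 0.264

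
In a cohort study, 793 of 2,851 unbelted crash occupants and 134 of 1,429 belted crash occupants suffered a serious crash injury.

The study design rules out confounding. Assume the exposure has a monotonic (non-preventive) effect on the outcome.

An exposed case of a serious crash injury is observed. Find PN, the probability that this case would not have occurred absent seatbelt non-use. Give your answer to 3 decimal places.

PN ≈ 0.663

p₁ = P(outcome | exposed) = 793/2851 = 0.27815
p₀ = P(outcome | unexposed) = 134/1429 = 0.093772
Under exogeneity and monotonicity, PN = (p₁ − p₀) / p₁.
PN = (0.27815 − 0.093772) / 0.27815 = 0.18438 / 0.27815 ≈ 0.6629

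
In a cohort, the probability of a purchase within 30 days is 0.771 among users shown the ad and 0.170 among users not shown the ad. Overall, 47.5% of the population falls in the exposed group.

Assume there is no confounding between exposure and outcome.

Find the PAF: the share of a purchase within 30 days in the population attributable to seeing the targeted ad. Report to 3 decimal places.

Let p₁ = 0.771, p₀ = 0.17.
Overall risk P(Y=1) = π·p₁ + (1−π)·p₀ = 0.475×0.771 + 0.525×0.17 = 0.45547.
Under exogeneity, PAF = [P(Y=1) − p₀] / P(Y=1).
PAF = (0.45547 − 0.17) / 0.45547 ≈ 0.6268

PAF ≈ 0.627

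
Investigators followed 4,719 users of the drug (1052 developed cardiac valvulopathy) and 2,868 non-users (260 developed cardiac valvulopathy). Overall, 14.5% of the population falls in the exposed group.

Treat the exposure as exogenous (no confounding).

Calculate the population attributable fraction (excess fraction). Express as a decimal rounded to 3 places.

PAF ≈ 0.175

p₁ = P(outcome | exposed) = 1052/4719 = 0.22293
p₀ = P(outcome | unexposed) = 260/2868 = 0.090656
Overall risk P(Y=1) = π·p₁ + (1−π)·p₀ = 0.145×0.22293 + 0.855×0.090656 = 0.10984.
Under exogeneity, PAF = [P(Y=1) − p₀] / P(Y=1).
PAF = (0.10984 − 0.090656) / 0.10984 ≈ 0.1746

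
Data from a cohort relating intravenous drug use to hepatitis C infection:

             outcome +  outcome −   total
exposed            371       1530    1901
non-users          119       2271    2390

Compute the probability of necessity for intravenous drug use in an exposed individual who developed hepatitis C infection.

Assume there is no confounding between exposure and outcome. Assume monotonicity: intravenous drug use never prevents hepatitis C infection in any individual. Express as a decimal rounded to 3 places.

PN ≈ 0.745

p₁ = P(outcome | exposed) = 371/1901 = 0.19516
p₀ = P(outcome | unexposed) = 119/2390 = 0.049791
Under exogeneity and monotonicity, PN = (p₁ − p₀) / p₁.
PN = (0.19516 − 0.049791) / 0.19516 = 0.14537 / 0.19516 ≈ 0.7449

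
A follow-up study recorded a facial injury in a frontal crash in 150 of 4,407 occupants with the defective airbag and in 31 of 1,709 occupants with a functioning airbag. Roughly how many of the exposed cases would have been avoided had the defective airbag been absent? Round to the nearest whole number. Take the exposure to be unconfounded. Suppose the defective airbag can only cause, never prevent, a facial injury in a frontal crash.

p₁ = P(outcome | exposed) = 150/4407 = 0.034037
p₀ = P(outcome | unexposed) = 31/1709 = 0.018139
PN = (p₁ − p₀)/p₁ = (0.034037 − 0.018139) / 0.034037 ≈ 0.46707.
Attributable cases ≈ PN × (exposed cases) = 0.46707 × 150 ≈ 70.06.

about 70 cases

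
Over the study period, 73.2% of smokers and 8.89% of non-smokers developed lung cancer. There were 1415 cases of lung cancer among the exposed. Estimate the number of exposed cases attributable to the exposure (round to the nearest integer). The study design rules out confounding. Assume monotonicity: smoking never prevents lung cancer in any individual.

p₁ = 0.732, p₀ = 0.0889.
PN = (p₁ − p₀)/p₁ = (0.732 − 0.0889) / 0.732 ≈ 0.87855.
Attributable cases ≈ PN × (exposed cases) = 0.87855 × 1415 ≈ 1243.15.

about 1243 cases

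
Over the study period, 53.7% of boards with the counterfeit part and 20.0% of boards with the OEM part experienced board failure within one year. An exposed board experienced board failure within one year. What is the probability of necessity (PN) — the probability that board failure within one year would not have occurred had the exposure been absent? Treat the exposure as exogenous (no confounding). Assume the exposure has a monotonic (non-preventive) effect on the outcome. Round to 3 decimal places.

PN ≈ 0.628

p₁ = 0.537, p₀ = 0.2.
Under exogeneity and monotonicity, PN = (p₁ − p₀) / p₁.
PN = (0.537 − 0.2) / 0.537 = 0.337 / 0.537 ≈ 0.6276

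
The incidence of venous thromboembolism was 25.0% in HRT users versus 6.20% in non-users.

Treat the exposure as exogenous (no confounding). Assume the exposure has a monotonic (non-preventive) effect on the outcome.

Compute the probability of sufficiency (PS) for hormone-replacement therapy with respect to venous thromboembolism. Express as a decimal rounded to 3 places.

PS ≈ 0.200

p₁ = 0.25, p₀ = 0.062.
Under exogeneity and monotonicity, PS = (p₁ − p₀) / (1 − p₀).
PS = (0.25 − 0.062) / (1 − 0.062) = 0.188 / 0.938 ≈ 0.2004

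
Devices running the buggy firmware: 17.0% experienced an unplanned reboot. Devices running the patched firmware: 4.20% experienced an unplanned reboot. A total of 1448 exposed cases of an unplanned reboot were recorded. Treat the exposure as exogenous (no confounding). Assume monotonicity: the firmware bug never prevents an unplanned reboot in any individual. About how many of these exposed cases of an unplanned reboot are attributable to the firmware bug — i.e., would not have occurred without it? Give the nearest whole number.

p₁ = 0.17, p₀ = 0.042.
PN = (p₁ − p₀)/p₁ = (0.17 − 0.042) / 0.17 ≈ 0.75294.
Attributable cases ≈ PN × (exposed cases) = 0.75294 × 1448 ≈ 1090.26.

about 1090 cases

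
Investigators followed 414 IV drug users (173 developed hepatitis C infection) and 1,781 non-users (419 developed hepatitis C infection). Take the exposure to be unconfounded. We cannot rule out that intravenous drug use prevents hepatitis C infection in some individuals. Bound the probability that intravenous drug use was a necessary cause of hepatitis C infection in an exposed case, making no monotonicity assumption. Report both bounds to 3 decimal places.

0.437 ≤ PN ≤ 1.000

p₁ = P(outcome | exposed) = 173/414 = 0.41787
p₀ = P(outcome | unexposed) = 419/1781 = 0.23526
Under exogeneity alone the bounds on PN are max{0,(p₁−p₀)/p₁} ≤ PN ≤ min{1,(1−p₀)/p₁}.
  lower = (p₁ − p₀)/p₁ = 0.18261 / 0.41787 ≈ 0.4370
  upper = min{1, (1 − p₀)/p₁} = 0.76474 / 0.41787 ≈ 1.8301 → capped at 1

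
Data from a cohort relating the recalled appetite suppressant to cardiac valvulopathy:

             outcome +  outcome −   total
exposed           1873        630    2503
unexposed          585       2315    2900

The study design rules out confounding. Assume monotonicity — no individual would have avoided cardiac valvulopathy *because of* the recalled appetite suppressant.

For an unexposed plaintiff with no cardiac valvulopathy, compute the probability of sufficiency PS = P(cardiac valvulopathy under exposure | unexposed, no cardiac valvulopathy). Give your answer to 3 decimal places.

PS ≈ 0.685

p₁ = P(outcome | exposed) = 1873/2503 = 0.7483
p₀ = P(outcome | unexposed) = 585/2900 = 0.20172
Under exogeneity and monotonicity, PS = (p₁ − p₀)/(1 − p₀).
PS = (0.7483 − 0.20172) / 0.79828 ≈ 0.6847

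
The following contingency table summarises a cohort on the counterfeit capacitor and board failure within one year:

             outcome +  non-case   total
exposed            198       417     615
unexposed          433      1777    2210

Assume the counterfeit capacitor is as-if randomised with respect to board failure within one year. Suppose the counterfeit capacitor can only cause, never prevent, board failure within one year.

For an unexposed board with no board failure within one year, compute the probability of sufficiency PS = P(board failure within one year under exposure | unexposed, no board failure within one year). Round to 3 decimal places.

PS ≈ 0.157

p₁ = P(outcome | exposed) = 198/615 = 0.32195
p₀ = P(outcome | unexposed) = 433/2210 = 0.19593
Under exogeneity and monotonicity, PS = (p₁ − p₀)/(1 − p₀).
PS = (0.32195 − 0.19593) / 0.80407 ≈ 0.1567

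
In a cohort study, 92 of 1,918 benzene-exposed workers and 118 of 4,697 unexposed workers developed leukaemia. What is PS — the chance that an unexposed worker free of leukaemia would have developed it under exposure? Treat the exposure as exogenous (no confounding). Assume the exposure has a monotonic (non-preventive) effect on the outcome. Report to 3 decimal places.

p₁ = P(outcome | exposed) = 92/1918 = 0.047967
p₀ = P(outcome | unexposed) = 118/4697 = 0.025122
Under exogeneity and monotonicity, PS = (p₁ − p₀) / (1 − p₀).
PS = (0.047967 − 0.025122) / (1 − 0.025122) = 0.022844 / 0.97488 ≈ 0.0234

PS ≈ 0.023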